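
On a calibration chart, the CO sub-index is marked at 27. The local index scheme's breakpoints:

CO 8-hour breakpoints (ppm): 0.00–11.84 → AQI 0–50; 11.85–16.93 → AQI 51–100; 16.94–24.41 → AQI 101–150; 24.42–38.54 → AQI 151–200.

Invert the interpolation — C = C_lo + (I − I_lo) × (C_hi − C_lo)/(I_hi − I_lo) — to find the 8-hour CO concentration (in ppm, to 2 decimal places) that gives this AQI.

AQI 27 lies in the 0–50 band, which corresponds to 0.00–11.84 ppm.
C = 0.00 + (27−0)×(11.84−0.00)/(50−0) = 0.00 + 27×11.84/50 ≈ 6.3936 ppm → 6.39 ppm to 2 dp.

6.39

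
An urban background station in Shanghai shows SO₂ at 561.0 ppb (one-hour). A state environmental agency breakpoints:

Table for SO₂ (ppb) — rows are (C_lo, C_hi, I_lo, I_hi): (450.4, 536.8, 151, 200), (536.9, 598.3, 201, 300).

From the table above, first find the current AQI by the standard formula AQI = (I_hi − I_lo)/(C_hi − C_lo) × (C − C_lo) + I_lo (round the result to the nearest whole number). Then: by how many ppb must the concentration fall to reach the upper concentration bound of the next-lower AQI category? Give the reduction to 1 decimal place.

SO₂: 561.0 lies in 536.9–598.3, so I_lo=201, I_hi=300, C_lo=536.9, C_hi=598.3.
(300−201)/(598.3−536.9) × (561.0−536.9) + 201 = 99/61.4 × 24.1 + 201 ≈ 239.86 → 240.
Current AQI 240 is in the Very Unhealthy range (201–300). The next-lower category tops out at AQI 200, whose upper concentration bound is 536.8 ppb.
Reduction needed = 561.0 − 536.8 = 24.2 ppb.

24.2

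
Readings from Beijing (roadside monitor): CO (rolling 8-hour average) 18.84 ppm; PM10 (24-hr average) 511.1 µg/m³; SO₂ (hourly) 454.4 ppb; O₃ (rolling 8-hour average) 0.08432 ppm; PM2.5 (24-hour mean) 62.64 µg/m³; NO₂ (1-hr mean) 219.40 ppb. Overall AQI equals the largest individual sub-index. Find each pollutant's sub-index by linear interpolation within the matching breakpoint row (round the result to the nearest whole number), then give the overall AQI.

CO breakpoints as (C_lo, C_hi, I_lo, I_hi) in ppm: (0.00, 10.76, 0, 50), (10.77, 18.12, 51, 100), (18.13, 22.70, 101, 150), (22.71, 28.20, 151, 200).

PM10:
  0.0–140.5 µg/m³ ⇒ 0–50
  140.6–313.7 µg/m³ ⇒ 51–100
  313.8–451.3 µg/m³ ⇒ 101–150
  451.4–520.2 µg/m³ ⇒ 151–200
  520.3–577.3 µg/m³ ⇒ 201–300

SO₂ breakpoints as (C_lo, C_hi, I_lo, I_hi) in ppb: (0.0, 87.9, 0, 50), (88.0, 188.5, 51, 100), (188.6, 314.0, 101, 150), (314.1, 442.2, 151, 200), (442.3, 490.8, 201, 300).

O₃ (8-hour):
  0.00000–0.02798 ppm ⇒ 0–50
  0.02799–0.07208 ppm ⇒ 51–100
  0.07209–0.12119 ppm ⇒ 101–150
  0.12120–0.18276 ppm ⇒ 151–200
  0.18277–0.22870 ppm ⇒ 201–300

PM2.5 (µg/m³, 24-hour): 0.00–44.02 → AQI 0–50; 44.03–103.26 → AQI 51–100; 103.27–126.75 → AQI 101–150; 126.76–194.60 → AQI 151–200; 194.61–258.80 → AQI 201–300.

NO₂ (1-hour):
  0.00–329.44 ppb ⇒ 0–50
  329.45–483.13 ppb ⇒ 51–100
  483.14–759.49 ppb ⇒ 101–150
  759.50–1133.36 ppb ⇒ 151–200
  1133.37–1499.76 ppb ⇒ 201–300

CO 18.84: bracket 18.13–22.70 → index 101–150; slope 49/4.57, offset 0.71.
AQI = 101 + 49/4.57·0.71 ≈ 108.61 ⇒ 109.
PM10: 511.1 ∈ [451.4, 520.2] ↔ index [151, 200].
151 + (511.1−451.4)·(200−151)/(520.2−451.4) = 151 + 59.7·49/68.8 ≈ 193.52, so AQI = 194.
SO₂: 454.4 lies in 442.3–490.8, so I_lo=201, I_hi=300, C_lo=442.3, C_hi=490.8.
(300−201)/(490.8−442.3) × (454.4−442.3) + 201 = 99/48.5 × 12.1 + 201 ≈ 225.70 → 226.
O₃ 0.08432: bracket 0.07209–0.12119 → index 101–150; slope 49/0.04910, offset 0.01223.
AQI = 101 + 49/0.04910·0.01223 ≈ 113.21 ⇒ 113.
PM2.5: 62.64 ∈ [44.03, 103.26] ↔ index [51, 100].
51 + (62.64−44.03)·(100−51)/(103.26−44.03) = 51 + 18.61·49/59.23 ≈ 66.40, so AQI = 66.
NO₂: 219.40 ∈ [0.00, 329.44] ↔ index [0, 50].
0 + (219.40−0.00)·(50−0)/(329.44−0.00) = 0 + 219.40·50/329.44 ≈ 33.30, so AQI = 33.
Sub-indices: CO→109, PM10→194, SO₂→226, O₃→113, PM2.5→66, NO₂→33. Overall AQI = max = 226; dominant pollutant is SO₂.

226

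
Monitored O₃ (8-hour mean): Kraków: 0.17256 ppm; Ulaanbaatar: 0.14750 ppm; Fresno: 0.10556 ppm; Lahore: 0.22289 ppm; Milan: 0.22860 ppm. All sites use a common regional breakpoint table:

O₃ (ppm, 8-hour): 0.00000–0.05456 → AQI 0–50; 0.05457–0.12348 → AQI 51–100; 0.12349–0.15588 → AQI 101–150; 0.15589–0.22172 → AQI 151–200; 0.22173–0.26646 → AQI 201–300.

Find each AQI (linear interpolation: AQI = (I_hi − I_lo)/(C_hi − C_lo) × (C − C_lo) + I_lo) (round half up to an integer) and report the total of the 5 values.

807

Kraków: 0.17256 ∈ [0.15589, 0.22172] ↔ index [151, 200].
151 + (0.17256−0.15589)·(200−151)/(0.22172−0.15589) = 151 + 0.01667·49/0.06583 ≈ 163.41, so AQI = 163.
Ulaanbaatar: 0.14750 lies in 0.12349–0.15588, so I_lo=101, I_hi=150, C_lo=0.12349, C_hi=0.15588.
(150−101)/(0.15588−0.12349) × (0.14750−0.12349) + 101 = 49/0.03239 × 0.02401 + 101 ≈ 137.32 → 137.
Fresno: 0.10556 lies in 0.05457–0.12348, so I_lo=51, I_hi=100, C_lo=0.05457, C_hi=0.12348.
(100−51)/(0.12348−0.05457) × (0.10556−0.05457) + 51 = 49/0.06891 × 0.05099 + 51 ≈ 87.26 → 87.
Lahore 0.22289: bracket 0.22173–0.26646 → index 201–300; slope 99/0.04473, offset 0.00116.
AQI = 201 + 99/0.04473·0.00116 ≈ 203.57 ⇒ 204.
Milan 0.22860: bracket 0.22173–0.26646 → index 201–300; slope 99/0.04473, offset 0.00687.
AQI = 201 + 99/0.04473·0.00687 ≈ 216.21 ⇒ 216.
AQIs: Kraków=163, Ulaanbaatar=137, Fresno=87, Lahore=204, Milan=216. Sum = 163 + 137 + 87 + 204 + 216 = 807.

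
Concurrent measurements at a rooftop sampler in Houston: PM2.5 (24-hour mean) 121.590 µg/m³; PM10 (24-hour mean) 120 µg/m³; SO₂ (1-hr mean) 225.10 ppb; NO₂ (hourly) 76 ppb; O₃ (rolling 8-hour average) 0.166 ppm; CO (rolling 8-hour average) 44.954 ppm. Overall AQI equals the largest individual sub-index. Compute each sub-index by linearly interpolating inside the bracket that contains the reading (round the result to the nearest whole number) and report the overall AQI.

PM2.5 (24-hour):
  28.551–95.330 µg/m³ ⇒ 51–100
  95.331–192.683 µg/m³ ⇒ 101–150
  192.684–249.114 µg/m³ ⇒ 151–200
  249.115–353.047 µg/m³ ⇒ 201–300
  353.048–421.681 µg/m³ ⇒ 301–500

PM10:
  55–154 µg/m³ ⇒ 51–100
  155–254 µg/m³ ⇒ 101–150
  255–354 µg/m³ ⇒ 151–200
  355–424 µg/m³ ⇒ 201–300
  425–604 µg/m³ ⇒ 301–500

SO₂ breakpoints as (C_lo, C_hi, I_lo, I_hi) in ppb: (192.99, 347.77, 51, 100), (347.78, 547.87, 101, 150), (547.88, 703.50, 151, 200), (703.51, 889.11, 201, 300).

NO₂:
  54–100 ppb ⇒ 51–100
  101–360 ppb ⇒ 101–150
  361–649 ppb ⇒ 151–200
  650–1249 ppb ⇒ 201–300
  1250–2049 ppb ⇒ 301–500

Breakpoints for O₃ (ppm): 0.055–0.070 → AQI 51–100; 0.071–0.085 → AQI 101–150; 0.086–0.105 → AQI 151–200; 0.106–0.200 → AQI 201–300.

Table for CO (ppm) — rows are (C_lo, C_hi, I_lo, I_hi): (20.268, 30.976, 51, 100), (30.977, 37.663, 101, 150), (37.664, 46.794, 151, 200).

264

PM2.5 121.590: bracket 95.331–192.683 → index 101–150; slope 49/97.352, offset 26.259.
AQI = 101 + 49/97.352·26.259 ≈ 114.22 ⇒ 114.
PM10: 120 ∈ [55, 154] ↔ index [51, 100].
51 + (120−55)·(100−51)/(154−55) = 51 + 65·49/99 ≈ 83.17, so AQI = 83.
SO₂: 225.10 ∈ [192.99, 347.77] ↔ index [51, 100].
51 + (225.10−192.99)·(100−51)/(347.77−192.99) = 51 + 32.11·49/154.78 ≈ 61.17, so AQI = 61.
NO₂ 76: bracket 54–100 → index 51–100; slope 49/46, offset 22.
AQI = 51 + 49/46·22 ≈ 74.43 ⇒ 74.
O₃ 0.166: bracket 0.106–0.200 → index 201–300; slope 99/0.094, offset 0.060.
AQI = 201 + 99/0.094·0.060 ≈ 264.19 ⇒ 264.
CO: 44.954 ∈ [37.664, 46.794] ↔ index [151, 200].
151 + (44.954−37.664)·(200−151)/(46.794−37.664) = 151 + 7.290·49/9.130 ≈ 190.12, so AQI = 190.
Sub-indices: PM2.5→114, PM10→83, SO₂→61, NO₂→74, O₃→264, CO→190. Overall AQI = max = 264; dominant pollutant is O₃.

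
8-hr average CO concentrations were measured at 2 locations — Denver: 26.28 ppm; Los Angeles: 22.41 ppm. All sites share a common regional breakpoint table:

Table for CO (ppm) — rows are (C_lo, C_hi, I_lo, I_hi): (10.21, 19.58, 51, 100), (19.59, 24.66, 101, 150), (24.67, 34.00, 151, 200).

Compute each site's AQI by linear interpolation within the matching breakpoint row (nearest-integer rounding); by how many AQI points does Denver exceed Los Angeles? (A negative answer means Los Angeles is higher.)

31

Denver: 26.28 lies in 24.67–34.00, so I_lo=151, I_hi=200, C_lo=24.67, C_hi=34.00.
(200−151)/(34.00−24.67) × (26.28−24.67) + 151 = 49/9.33 × 1.61 + 151 ≈ 159.46 → 159.
Los Angeles: 22.41 lies in 19.59–24.66, so I_lo=101, I_hi=150, C_lo=19.59, C_hi=24.66.
(150−101)/(24.66−19.59) × (22.41−19.59) + 101 = 49/5.07 × 2.82 + 101 ≈ 128.25 → 128.
AQIs: Denver=159, Los Angeles=128. Denver (159) − Los Angeles (128) = 31.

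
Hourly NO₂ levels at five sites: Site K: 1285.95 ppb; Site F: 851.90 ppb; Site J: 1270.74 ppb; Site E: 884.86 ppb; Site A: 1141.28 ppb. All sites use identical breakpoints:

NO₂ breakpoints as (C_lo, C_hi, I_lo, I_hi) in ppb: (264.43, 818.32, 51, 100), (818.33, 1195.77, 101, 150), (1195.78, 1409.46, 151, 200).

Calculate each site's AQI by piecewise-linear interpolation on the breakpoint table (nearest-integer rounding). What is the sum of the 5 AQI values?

698

Site K 1285.95: bracket 1195.78–1409.46 → index 151–200; slope 49/213.68, offset 90.17.
AQI = 151 + 49/213.68·90.17 ≈ 171.68 ⇒ 172.
Site F: row 818.33–1195.77 (AQI 101–150). (150−101)·(851.90−818.33)/(1195.77−818.33) + 101 = 49·33.57/377.44 + 101 ≈ 105.36 → 105.
Site J: 1270.74 ∈ [1195.78, 1409.46] ↔ index [151, 200].
151 + (1270.74−1195.78)·(200−151)/(1409.46−1195.78) = 151 + 74.96·49/213.68 ≈ 168.19, so AQI = 168.
Site E: 884.86 ∈ [818.33, 1195.77] ↔ index [101, 150].
101 + (884.86−818.33)·(150−101)/(1195.77−818.33) = 101 + 66.53·49/377.44 ≈ 109.64, so AQI = 110.
Site A: row 818.33–1195.77 (AQI 101–150). (150−101)·(1141.28−818.33)/(1195.77−818.33) + 101 = 49·322.95/377.44 + 101 ≈ 142.93 → 143.
AQIs: Site K=172, Site F=105, Site J=168, Site E=110, Site A=143. Sum = 172 + 105 + 168 + 110 + 143 = 698.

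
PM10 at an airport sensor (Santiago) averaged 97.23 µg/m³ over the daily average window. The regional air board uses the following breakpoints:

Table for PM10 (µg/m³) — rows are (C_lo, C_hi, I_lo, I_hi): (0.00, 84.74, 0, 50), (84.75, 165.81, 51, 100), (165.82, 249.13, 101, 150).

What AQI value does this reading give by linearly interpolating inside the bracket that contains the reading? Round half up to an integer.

59

PM10: 97.23 ∈ [84.75, 165.81] ↔ index [51, 100].
51 + (97.23−84.75)·(100−51)/(165.81−84.75) = 51 + 12.48·49/81.06 ≈ 58.54, so AQI = 59.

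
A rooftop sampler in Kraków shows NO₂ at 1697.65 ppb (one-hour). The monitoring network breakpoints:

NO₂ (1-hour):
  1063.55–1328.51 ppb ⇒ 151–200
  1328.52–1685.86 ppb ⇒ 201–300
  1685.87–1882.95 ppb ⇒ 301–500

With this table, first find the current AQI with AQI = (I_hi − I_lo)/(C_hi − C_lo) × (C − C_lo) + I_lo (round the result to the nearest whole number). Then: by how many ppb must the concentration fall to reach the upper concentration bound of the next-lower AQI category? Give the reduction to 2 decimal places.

11.79

NO₂: row 1685.87–1882.95 (AQI 301–500). (500−301)·(1697.65−1685.87)/(1882.95−1685.87) + 301 = 199·11.78/197.08 + 301 ≈ 312.89 → 313.
Current AQI 313 is in the Hazardous range (301–500). The next-lower category tops out at AQI 300, whose upper concentration bound is 1685.86 ppb.
Reduction needed = 1697.65 − 1685.86 = 11.79 ppb.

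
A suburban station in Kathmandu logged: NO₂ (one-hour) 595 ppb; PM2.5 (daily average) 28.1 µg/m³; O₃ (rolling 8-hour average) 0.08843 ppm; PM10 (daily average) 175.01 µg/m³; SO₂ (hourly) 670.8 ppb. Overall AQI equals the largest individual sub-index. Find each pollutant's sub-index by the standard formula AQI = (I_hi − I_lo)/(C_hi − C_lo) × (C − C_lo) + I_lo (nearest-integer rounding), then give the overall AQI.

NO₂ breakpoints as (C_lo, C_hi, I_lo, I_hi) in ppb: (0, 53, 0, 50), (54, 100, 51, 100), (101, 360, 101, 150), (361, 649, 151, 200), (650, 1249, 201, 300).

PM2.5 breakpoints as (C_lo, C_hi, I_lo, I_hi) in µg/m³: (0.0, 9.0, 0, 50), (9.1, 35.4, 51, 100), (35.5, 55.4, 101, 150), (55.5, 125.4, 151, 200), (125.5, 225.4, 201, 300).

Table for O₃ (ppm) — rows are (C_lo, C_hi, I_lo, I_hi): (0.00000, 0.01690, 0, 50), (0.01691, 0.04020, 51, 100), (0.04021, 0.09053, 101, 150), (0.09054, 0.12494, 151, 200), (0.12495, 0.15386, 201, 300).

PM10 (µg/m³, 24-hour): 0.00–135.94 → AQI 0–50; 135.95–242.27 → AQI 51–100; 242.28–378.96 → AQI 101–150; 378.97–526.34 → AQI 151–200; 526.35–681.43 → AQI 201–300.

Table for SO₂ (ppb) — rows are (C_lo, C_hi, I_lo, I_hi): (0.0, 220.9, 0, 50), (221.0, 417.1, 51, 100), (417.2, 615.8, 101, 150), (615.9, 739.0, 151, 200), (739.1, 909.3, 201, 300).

NO₂: 595 lies in 361–649, so I_lo=151, I_hi=200, C_lo=361, C_hi=649.
(200−151)/(649−361) × (595−361) + 151 = 49/288 × 234 + 151 ≈ 190.81 → 191.
PM2.5 28.1: bracket 9.1–35.4 → index 51–100; slope 49/26.3, offset 19.0.
AQI = 51 + 49/26.3·19.0 ≈ 86.40 ⇒ 86.
O₃: 0.08843 lies in 0.04021–0.09053, so I_lo=101, I_hi=150, C_lo=0.04021, C_hi=0.09053.
(150−101)/(0.09053−0.04021) × (0.08843−0.04021) + 101 = 49/0.05032 × 0.04822 + 101 ≈ 147.96 → 148.
PM10: 175.01 ∈ [135.95, 242.27] ↔ index [51, 100].
51 + (175.01−135.95)·(100−51)/(242.27−135.95) = 51 + 39.06·49/106.32 ≈ 69.00, so AQI = 69.
SO₂ 670.8: bracket 615.9–739.0 → index 151–200; slope 49/123.1, offset 54.9.
AQI = 151 + 49/123.1·54.9 ≈ 172.85 ⇒ 173.
Sub-indices: NO₂→191, PM2.5→86, O₃→148, PM10→69, SO₂→173. Overall AQI = max = 191; dominant pollutant is NO₂.
AQI 191: Unhealthy.

191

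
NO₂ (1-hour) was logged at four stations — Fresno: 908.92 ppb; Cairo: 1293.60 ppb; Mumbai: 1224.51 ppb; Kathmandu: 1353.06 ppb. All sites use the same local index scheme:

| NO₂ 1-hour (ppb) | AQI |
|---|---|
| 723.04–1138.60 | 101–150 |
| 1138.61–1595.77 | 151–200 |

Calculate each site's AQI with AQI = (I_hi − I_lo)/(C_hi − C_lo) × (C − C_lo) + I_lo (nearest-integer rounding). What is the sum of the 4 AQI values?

625

Fresno: 908.92 ∈ [723.04, 1138.60] ↔ index [101, 150].
101 + (908.92−723.04)·(150−101)/(1138.60−723.04) = 101 + 185.88·49/415.56 ≈ 122.92, so AQI = 123.
Cairo 1293.60: bracket 1138.61–1595.77 → index 151–200; slope 49/457.16, offset 154.99.
AQI = 151 + 49/457.16·154.99 ≈ 167.61 ⇒ 168.
Mumbai: 1224.51 lies in 1138.61–1595.77, so I_lo=151, I_hi=200, C_lo=1138.61, C_hi=1595.77.
(200−151)/(1595.77−1138.61) × (1224.51−1138.61) + 151 = 49/457.16 × 85.90 + 151 ≈ 160.21 → 160.
Kathmandu: 1353.06 lies in 1138.61–1595.77, so I_lo=151, I_hi=200, C_lo=1138.61, C_hi=1595.77.
(200−151)/(1595.77−1138.61) × (1353.06−1138.61) + 151 = 49/457.16 × 214.45 + 151 ≈ 173.99 → 174.
AQIs: Fresno=123, Cairo=168, Mumbai=160, Kathmandu=174. Sum = 123 + 168 + 160 + 174 = 625.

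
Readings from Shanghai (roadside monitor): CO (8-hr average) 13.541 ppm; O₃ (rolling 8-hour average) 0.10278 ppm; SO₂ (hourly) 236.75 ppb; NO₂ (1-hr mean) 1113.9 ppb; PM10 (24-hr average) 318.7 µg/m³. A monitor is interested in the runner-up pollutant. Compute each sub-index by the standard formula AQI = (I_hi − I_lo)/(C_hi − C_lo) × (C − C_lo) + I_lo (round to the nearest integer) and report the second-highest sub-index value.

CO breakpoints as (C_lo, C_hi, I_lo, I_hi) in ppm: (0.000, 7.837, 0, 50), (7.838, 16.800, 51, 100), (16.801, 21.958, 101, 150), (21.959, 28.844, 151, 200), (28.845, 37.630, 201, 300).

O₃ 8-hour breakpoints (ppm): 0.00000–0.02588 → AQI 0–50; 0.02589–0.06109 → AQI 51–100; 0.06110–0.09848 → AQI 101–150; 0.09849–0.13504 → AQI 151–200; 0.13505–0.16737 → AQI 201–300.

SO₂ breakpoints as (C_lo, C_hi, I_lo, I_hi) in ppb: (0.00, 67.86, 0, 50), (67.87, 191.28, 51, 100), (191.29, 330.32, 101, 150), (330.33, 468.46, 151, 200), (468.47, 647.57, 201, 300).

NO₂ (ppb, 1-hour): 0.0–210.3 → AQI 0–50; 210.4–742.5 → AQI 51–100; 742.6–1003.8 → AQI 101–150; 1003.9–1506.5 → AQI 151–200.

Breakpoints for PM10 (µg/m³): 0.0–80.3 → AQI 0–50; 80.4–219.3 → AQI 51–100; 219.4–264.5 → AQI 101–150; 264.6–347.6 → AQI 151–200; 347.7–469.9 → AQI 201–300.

CO: row 7.838–16.800 (AQI 51–100). (100−51)·(13.541−7.838)/(16.800−7.838) + 51 = 49·5.703/8.962 + 51 ≈ 82.18 → 82.
O₃: row 0.09849–0.13504 (AQI 151–200). (200−151)·(0.10278−0.09849)/(0.13504−0.09849) + 151 = 49·0.00429/0.03655 + 151 ≈ 156.75 → 157.
SO₂: 236.75 ∈ [191.29, 330.32] ↔ index [101, 150].
101 + (236.75−191.29)·(150−101)/(330.32−191.29) = 101 + 45.46·49/139.03 ≈ 117.02, so AQI = 117.
NO₂: 1113.9 lies in 1003.9–1506.5, so I_lo=151, I_hi=200, C_lo=1003.9, C_hi=1506.5.
(200−151)/(1506.5−1003.9) × (1113.9−1003.9) + 151 = 49/502.6 × 110.0 + 151 ≈ 161.72 → 162.
PM10 318.7: bracket 264.6–347.6 → index 151–200; slope 49/83.0, offset 54.1.
AQI = 151 + 49/83.0·54.1 ≈ 182.94 ⇒ 183.
Sub-indices: CO→82, O₃→157, SO₂→117, NO₂→162, PM10→183. Ranked high→low: 183, 162, 157, 117, 82. Second-highest sub-index = 162.

162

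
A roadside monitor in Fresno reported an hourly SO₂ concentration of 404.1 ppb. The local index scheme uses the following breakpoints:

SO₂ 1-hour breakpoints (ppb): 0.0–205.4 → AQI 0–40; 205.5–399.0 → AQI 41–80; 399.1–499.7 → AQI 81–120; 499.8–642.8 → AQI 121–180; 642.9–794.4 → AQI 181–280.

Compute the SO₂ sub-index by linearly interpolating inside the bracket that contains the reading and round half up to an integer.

83

SO₂: 404.1 lies in 399.1–499.7, so I_lo=81, I_hi=120, C_lo=399.1, C_hi=499.7.
(120−81)/(499.7−399.1) × (404.1−399.1) + 81 = 39/100.6 × 5.0 + 81 ≈ 82.94 → 83.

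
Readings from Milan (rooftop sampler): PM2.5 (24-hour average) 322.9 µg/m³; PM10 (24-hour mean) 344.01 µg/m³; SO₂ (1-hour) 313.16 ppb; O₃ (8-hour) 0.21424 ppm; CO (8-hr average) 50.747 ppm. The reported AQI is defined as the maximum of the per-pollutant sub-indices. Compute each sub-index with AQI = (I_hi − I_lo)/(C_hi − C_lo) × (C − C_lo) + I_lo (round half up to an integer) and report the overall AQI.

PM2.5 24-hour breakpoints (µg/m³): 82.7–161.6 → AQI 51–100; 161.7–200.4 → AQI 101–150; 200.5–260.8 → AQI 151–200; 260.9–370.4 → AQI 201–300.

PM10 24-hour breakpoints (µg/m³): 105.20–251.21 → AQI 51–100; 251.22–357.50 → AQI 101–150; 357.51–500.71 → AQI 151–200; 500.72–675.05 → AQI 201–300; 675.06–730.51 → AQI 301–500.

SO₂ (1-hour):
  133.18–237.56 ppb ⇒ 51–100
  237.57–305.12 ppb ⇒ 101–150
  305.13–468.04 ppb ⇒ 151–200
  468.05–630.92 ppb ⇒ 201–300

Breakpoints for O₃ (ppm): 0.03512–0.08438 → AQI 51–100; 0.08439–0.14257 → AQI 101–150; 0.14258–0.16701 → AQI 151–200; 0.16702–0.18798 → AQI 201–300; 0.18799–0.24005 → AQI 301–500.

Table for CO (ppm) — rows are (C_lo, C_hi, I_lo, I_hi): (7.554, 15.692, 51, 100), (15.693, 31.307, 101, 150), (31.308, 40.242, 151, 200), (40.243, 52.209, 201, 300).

401

PM2.5: 322.9 lies in 260.9–370.4, so I_lo=201, I_hi=300, C_lo=260.9, C_hi=370.4.
(300−201)/(370.4−260.9) × (322.9−260.9) + 201 = 99/109.5 × 62.0 + 201 ≈ 257.05 → 257.
PM10 344.01: bracket 251.22–357.50 → index 101–150; slope 49/106.28, offset 92.79.
AQI = 101 + 49/106.28·92.79 ≈ 143.78 ⇒ 144.
SO₂: row 305.13–468.04 (AQI 151–200). (200−151)·(313.16−305.13)/(468.04−305.13) + 151 = 49·8.03/162.91 + 151 ≈ 153.42 → 153.
O₃: row 0.18799–0.24005 (AQI 301–500). (500−301)·(0.21424−0.18799)/(0.24005−0.18799) + 301 = 199·0.02625/0.05206 + 301 ≈ 401.34 → 401.
CO: 50.747 lies in 40.243–52.209, so I_lo=201, I_hi=300, C_lo=40.243, C_hi=52.209.
(300−201)/(52.209−40.243) × (50.747−40.243) + 201 = 99/11.966 × 10.504 + 201 ≈ 287.90 → 288.
Sub-indices: PM2.5→257, PM10→144, SO₂→153, O₃→401, CO→288. Overall AQI = max = 401; dominant pollutant is O₃.
AQI 401: Hazardous.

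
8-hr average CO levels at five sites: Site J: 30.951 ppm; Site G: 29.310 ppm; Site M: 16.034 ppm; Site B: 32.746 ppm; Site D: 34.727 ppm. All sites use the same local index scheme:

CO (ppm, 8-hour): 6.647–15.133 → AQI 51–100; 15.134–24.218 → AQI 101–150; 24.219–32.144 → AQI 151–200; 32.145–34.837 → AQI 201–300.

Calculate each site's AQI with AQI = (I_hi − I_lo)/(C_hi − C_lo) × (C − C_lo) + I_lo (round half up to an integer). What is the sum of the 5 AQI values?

1000

Site J: row 24.219–32.144 (AQI 151–200). (200−151)·(30.951−24.219)/(32.144−24.219) + 151 = 49·6.732/7.925 + 151 ≈ 192.62 → 193.
Site G 29.310: bracket 24.219–32.144 → index 151–200; slope 49/7.925, offset 5.091.
AQI = 151 + 49/7.925·5.091 ≈ 182.48 ⇒ 182.
Site M: row 15.134–24.218 (AQI 101–150). (150−101)·(16.034−15.134)/(24.218−15.134) + 101 = 49·0.900/9.084 + 101 ≈ 105.85 → 106.
Site B: 32.746 lies in 32.145–34.837, so I_lo=201, I_hi=300, C_lo=32.145, C_hi=34.837.
(300−201)/(34.837−32.145) × (32.746−32.145) + 201 = 99/2.692 × 0.601 + 201 ≈ 223.10 → 223.
Site D: row 32.145–34.837 (AQI 201–300). (300−201)·(34.727−32.145)/(34.837−32.145) + 201 = 99·2.582/2.692 + 201 ≈ 295.95 → 296.
AQIs: Site J=193, Site G=182, Site M=106, Site B=223, Site D=296. Sum = 193 + 182 + 106 + 223 + 296 = 1000.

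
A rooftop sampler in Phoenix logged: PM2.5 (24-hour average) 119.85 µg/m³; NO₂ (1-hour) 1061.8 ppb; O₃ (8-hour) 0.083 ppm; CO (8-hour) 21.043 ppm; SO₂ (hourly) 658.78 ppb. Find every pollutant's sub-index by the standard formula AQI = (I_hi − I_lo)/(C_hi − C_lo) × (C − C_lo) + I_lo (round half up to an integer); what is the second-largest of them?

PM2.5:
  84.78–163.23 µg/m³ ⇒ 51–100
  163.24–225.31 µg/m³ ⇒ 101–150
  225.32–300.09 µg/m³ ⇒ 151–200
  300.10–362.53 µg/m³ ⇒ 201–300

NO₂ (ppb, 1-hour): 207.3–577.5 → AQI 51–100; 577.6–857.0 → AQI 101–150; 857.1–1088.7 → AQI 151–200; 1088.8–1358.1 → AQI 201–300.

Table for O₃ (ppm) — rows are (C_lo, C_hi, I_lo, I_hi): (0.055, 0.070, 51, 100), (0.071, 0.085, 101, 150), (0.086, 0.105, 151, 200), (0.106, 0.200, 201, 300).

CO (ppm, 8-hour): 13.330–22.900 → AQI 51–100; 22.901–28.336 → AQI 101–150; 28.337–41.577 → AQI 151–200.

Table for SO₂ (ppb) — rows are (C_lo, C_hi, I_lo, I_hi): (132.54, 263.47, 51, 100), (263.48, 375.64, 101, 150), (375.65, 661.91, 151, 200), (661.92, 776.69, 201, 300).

194

PM2.5: 119.85 ∈ [84.78, 163.23] ↔ index [51, 100].
51 + (119.85−84.78)·(100−51)/(163.23−84.78) = 51 + 35.07·49/78.45 ≈ 72.90, so AQI = 73.
NO₂ 1061.8: bracket 857.1–1088.7 → index 151–200; slope 49/231.6, offset 204.7.
AQI = 151 + 49/231.6·204.7 ≈ 194.31 ⇒ 194.
O₃: row 0.071–0.085 (AQI 101–150). (150−101)·(0.083−0.071)/(0.085−0.071) + 101 = 49·0.012/0.014 + 101 ≈ 143.00 → 143.
CO: row 13.330–22.900 (AQI 51–100). (100−51)·(21.043−13.330)/(22.900−13.330) + 51 = 49·7.713/9.570 + 51 ≈ 90.49 → 90.
SO₂ 658.78: bracket 375.65–661.91 → index 151–200; slope 49/286.26, offset 283.13.
AQI = 151 + 49/286.26·283.13 ≈ 199.46 ⇒ 199.
Sub-indices: PM2.5→73, NO₂→194, O₃→143, CO→90, SO₂→199. Ranked high→low: 199, 194, 143, 90, 73. Second-highest sub-index = 194.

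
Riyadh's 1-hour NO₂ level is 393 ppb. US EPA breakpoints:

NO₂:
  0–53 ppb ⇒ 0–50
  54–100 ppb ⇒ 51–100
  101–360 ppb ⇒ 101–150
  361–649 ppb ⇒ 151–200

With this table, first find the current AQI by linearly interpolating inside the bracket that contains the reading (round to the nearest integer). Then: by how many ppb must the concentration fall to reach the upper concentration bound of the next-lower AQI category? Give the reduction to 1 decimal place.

NO₂ 393: bracket 361–649 → index 151–200; slope 49/288, offset 32.
AQI = 151 + 49/288·32 ≈ 156.44 ⇒ 156.
Current AQI 156 is in the Unhealthy range (151–200). The next-lower category tops out at AQI 150, whose upper concentration bound is 360 ppb.
Reduction needed = 393 − 360 = 33.0 ppb.

33.0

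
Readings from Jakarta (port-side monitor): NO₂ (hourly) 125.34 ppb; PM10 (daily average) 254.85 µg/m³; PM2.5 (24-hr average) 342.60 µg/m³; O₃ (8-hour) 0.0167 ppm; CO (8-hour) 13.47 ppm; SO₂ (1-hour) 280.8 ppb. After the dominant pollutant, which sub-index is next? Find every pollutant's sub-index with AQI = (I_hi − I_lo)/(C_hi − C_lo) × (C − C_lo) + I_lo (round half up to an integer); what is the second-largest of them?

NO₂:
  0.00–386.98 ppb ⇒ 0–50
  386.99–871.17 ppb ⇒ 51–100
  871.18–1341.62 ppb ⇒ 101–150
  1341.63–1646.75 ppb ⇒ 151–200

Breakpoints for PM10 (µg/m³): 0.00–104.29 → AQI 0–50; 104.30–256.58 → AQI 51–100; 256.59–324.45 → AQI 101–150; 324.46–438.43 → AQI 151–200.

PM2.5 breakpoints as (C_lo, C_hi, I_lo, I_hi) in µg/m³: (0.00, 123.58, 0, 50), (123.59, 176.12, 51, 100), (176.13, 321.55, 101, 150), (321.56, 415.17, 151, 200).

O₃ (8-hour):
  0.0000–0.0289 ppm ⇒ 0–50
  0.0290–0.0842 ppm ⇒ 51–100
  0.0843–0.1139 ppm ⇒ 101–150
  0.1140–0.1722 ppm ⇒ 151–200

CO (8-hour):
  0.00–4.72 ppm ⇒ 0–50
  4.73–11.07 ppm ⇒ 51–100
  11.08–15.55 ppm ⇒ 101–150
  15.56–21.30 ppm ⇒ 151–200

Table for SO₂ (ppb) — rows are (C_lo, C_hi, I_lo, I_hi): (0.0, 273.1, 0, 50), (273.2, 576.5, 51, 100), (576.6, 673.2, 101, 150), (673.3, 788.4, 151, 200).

127

NO₂ 125.34: bracket 0.00–386.98 → index 0–50; slope 50/386.98, offset 125.34.
AQI = 0 + 50/386.98·125.34 ≈ 16.19 ⇒ 16.
PM10 254.85: bracket 104.30–256.58 → index 51–100; slope 49/152.28, offset 150.55.
AQI = 51 + 49/152.28·150.55 ≈ 99.44 ⇒ 99.
PM2.5 342.60: bracket 321.56–415.17 → index 151–200; slope 49/93.61, offset 21.04.
AQI = 151 + 49/93.61·21.04 ≈ 162.01 ⇒ 162.
O₃: 0.0167 ∈ [0.0000, 0.0289] ↔ index [0, 50].
0 + (0.0167−0.0000)·(50−0)/(0.0289−0.0000) = 0 + 0.0167·50/0.0289 ≈ 28.89, so AQI = 29.
CO: 13.47 lies in 11.08–15.55, so I_lo=101, I_hi=150, C_lo=11.08, C_hi=15.55.
(150−101)/(15.55−11.08) × (13.47−11.08) + 101 = 49/4.47 × 2.39 + 101 ≈ 127.20 → 127.
SO₂: 280.8 ∈ [273.2, 576.5] ↔ index [51, 100].
51 + (280.8−273.2)·(100−51)/(576.5−273.2) = 51 + 7.6·49/303.3 ≈ 52.23, so AQI = 52.
Sub-indices: NO₂→16, PM10→99, PM2.5→162, O₃→29, CO→127, SO₂→52. Ranked high→low: 162, 127, 99, 52, 29, 16. Second-highest sub-index = 127.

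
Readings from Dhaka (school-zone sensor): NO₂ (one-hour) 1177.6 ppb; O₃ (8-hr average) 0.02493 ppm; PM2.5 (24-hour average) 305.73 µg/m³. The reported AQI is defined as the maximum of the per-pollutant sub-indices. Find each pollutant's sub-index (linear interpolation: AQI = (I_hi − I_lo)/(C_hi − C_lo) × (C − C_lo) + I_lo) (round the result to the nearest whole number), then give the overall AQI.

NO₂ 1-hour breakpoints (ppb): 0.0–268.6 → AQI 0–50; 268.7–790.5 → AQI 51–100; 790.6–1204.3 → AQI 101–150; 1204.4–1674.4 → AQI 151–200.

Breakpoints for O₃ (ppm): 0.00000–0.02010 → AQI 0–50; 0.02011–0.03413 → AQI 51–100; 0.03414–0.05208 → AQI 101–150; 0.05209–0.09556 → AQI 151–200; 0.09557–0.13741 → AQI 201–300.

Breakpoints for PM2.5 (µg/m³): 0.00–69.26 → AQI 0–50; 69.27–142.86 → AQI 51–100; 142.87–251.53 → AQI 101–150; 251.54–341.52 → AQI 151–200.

NO₂: 1177.6 ∈ [790.6, 1204.3] ↔ index [101, 150].
101 + (1177.6−790.6)·(150−101)/(1204.3−790.6) = 101 + 387.0·49/413.7 ≈ 146.84, so AQI = 147.
O₃: row 0.02011–0.03413 (AQI 51–100). (100−51)·(0.02493−0.02011)/(0.03413−0.02011) + 51 = 49·0.00482/0.01402 + 51 ≈ 67.85 → 68.
PM2.5 305.73: bracket 251.54–341.52 → index 151–200; slope 49/89.98, offset 54.19.
AQI = 151 + 49/89.98·54.19 ≈ 180.51 ⇒ 181.
Sub-indices: NO₂→147, O₃→68, PM2.5→181. Overall AQI = max = 181; dominant pollutant is PM2.5.

181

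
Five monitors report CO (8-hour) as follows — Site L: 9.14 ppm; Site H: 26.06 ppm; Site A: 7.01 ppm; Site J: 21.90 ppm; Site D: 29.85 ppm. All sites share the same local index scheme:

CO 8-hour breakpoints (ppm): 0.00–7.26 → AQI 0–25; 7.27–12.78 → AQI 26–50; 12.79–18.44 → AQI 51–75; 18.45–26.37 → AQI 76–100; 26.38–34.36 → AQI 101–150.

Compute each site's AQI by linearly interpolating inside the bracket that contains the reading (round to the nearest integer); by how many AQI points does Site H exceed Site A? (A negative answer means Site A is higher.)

Site L: row 7.27–12.78 (AQI 26–50). (50−26)·(9.14−7.27)/(12.78−7.27) + 26 = 24·1.87/5.51 + 26 ≈ 34.15 → 34.
Site H 26.06: bracket 18.45–26.37 → index 76–100; slope 24/7.92, offset 7.61.
AQI = 76 + 24/7.92·7.61 ≈ 99.06 ⇒ 99.
Site A: 7.01 lies in 0.00–7.26, so I_lo=0, I_hi=25, C_lo=0.00, C_hi=7.26.
(25−0)/(7.26−0.00) × (7.01−0.00) + 0 = 25/7.26 × 7.01 + 0 ≈ 24.14 → 24.
Site J: 21.90 lies in 18.45–26.37, so I_lo=76, I_hi=100, C_lo=18.45, C_hi=26.37.
(100−76)/(26.37−18.45) × (21.90−18.45) + 76 = 24/7.92 × 3.45 + 76 ≈ 86.45 → 86.
Site D: row 26.38–34.36 (AQI 101–150). (150−101)·(29.85−26.38)/(34.36−26.38) + 101 = 49·3.47/7.98 + 101 ≈ 122.31 → 122.
AQIs: Site L=34, Site H=99, Site A=24, Site J=86, Site D=122. Site H (99) − Site A (24) = 75.

75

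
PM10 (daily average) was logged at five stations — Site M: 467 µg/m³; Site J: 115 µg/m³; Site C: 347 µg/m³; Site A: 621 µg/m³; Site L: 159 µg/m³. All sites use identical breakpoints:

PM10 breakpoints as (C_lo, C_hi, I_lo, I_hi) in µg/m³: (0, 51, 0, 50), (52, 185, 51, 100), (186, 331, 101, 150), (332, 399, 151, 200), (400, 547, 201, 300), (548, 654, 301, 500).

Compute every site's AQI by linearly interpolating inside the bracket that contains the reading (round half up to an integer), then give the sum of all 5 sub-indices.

Site M: 467 ∈ [400, 547] ↔ index [201, 300].
201 + (467−400)·(300−201)/(547−400) = 201 + 67·99/147 ≈ 246.12, so AQI = 246.
Site J: 115 ∈ [52, 185] ↔ index [51, 100].
51 + (115−52)·(100−51)/(185−52) = 51 + 63·49/133 ≈ 74.21, so AQI = 74.
Site C 347: bracket 332–399 → index 151–200; slope 49/67, offset 15.
AQI = 151 + 49/67·15 ≈ 161.97 ⇒ 162.
Site A: 621 ∈ [548, 654] ↔ index [301, 500].
301 + (621−548)·(500−301)/(654−548) = 301 + 73·199/106 ≈ 438.05, so AQI = 438.
Site L: 159 ∈ [52, 185] ↔ index [51, 100].
51 + (159−52)·(100−51)/(185−52) = 51 + 107·49/133 ≈ 90.42, so AQI = 90.
AQIs: Site M=246, Site J=74, Site C=162, Site A=438, Site L=90. Sum = 246 + 74 + 162 + 438 + 90 = 1010.

1010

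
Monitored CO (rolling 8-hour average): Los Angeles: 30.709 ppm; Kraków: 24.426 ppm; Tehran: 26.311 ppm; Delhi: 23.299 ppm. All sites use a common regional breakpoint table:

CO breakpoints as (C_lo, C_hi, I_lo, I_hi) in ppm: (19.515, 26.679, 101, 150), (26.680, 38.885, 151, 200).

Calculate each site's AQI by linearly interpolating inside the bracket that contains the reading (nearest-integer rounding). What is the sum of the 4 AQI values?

576

Los Angeles: row 26.680–38.885 (AQI 151–200). (200−151)·(30.709−26.680)/(38.885−26.680) + 151 = 49·4.029/12.205 + 151 ≈ 167.18 → 167.
Kraków 24.426: bracket 19.515–26.679 → index 101–150; slope 49/7.164, offset 4.911.
AQI = 101 + 49/7.164·4.911 ≈ 134.59 ⇒ 135.
Tehran: 26.311 lies in 19.515–26.679, so I_lo=101, I_hi=150, C_lo=19.515, C_hi=26.679.
(150−101)/(26.679−19.515) × (26.311−19.515) + 101 = 49/7.164 × 6.796 + 101 ≈ 147.48 → 147.
Delhi: row 19.515–26.679 (AQI 101–150). (150−101)·(23.299−19.515)/(26.679−19.515) + 101 = 49·3.784/7.164 + 101 ≈ 126.88 → 127.
AQIs: Los Angeles=167, Kraków=135, Tehran=147, Delhi=127. Sum = 167 + 135 + 147 + 127 = 576.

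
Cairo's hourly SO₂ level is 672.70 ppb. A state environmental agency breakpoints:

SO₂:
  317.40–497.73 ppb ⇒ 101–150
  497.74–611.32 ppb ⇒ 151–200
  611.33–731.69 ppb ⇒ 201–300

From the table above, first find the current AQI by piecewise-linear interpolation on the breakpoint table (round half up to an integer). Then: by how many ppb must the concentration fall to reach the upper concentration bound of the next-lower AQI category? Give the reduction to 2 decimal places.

SO₂: 672.70 lies in 611.33–731.69, so I_lo=201, I_hi=300, C_lo=611.33, C_hi=731.69.
(300−201)/(731.69−611.33) × (672.70−611.33) + 201 = 99/120.36 × 61.37 + 201 ≈ 251.48 → 251.
Current AQI 251 is in the Very Unhealthy range (201–300). The next-lower category tops out at AQI 200, whose upper concentration bound is 611.32 ppb.
Reduction needed = 672.70 − 611.32 = 61.38 ppb.

61.38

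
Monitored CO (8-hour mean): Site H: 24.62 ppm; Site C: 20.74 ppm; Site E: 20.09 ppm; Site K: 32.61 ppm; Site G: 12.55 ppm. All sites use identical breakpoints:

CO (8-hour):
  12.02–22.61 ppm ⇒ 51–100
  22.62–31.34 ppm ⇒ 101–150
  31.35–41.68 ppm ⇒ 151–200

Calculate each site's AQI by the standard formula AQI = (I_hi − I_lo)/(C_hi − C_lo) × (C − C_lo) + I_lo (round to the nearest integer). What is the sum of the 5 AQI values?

501

Site H: row 22.62–31.34 (AQI 101–150). (150−101)·(24.62−22.62)/(31.34−22.62) + 101 = 49·2.00/8.72 + 101 ≈ 112.24 → 112.
Site C: 20.74 ∈ [12.02, 22.61] ↔ index [51, 100].
51 + (20.74−12.02)·(100−51)/(22.61−12.02) = 51 + 8.72·49/10.59 ≈ 91.35, so AQI = 91.
Site E: 20.09 lies in 12.02–22.61, so I_lo=51, I_hi=100, C_lo=12.02, C_hi=22.61.
(100−51)/(22.61−12.02) × (20.09−12.02) + 51 = 49/10.59 × 8.07 + 51 ≈ 88.34 → 88.
Site K: 32.61 lies in 31.35–41.68, so I_lo=151, I_hi=200, C_lo=31.35, C_hi=41.68.
(200−151)/(41.68−31.35) × (32.61−31.35) + 151 = 49/10.33 × 1.26 + 151 ≈ 156.98 → 157.
Site G: 12.55 lies in 12.02–22.61, so I_lo=51, I_hi=100, C_lo=12.02, C_hi=22.61.
(100−51)/(22.61−12.02) × (12.55−12.02) + 51 = 49/10.59 × 0.53 + 51 ≈ 53.45 → 53.
AQIs: Site H=112, Site C=91, Site E=88, Site K=157, Site G=53. Sum = 112 + 91 + 88 + 157 + 53 = 501.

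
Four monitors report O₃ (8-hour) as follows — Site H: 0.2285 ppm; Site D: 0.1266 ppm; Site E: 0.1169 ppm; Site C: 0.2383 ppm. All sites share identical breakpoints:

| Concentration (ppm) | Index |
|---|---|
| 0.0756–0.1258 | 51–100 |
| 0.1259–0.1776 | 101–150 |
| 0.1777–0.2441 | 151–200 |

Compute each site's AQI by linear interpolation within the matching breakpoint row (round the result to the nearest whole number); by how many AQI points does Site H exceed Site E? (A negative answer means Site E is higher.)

97

Site H: row 0.1777–0.2441 (AQI 151–200). (200−151)·(0.2285−0.1777)/(0.2441−0.1777) + 151 = 49·0.0508/0.0664 + 151 ≈ 188.49 → 188.
Site D: row 0.1259–0.1776 (AQI 101–150). (150−101)·(0.1266−0.1259)/(0.1776−0.1259) + 101 = 49·0.0007/0.0517 + 101 ≈ 101.66 → 102.
Site E 0.1169: bracket 0.0756–0.1258 → index 51–100; slope 49/0.0502, offset 0.0413.
AQI = 51 + 49/0.0502·0.0413 ≈ 91.31 ⇒ 91.
Site C: 0.2383 ∈ [0.1777, 0.2441] ↔ index [151, 200].
151 + (0.2383−0.1777)·(200−151)/(0.2441−0.1777) = 151 + 0.0606·49/0.0664 ≈ 195.72, so AQI = 196.
AQIs: Site H=188, Site D=102, Site E=91, Site C=196. Site H (188) − Site E (91) = 97.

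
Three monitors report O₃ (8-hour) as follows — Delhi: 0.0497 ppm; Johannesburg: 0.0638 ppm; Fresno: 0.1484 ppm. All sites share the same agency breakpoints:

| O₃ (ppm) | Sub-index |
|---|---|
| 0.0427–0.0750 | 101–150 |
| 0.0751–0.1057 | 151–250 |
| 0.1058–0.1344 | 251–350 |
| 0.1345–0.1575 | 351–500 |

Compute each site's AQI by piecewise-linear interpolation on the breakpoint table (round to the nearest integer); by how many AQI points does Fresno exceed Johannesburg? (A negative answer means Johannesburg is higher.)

308

Delhi: row 0.0427–0.0750 (AQI 101–150). (150−101)·(0.0497−0.0427)/(0.0750−0.0427) + 101 = 49·0.0070/0.0323 + 101 ≈ 111.62 → 112.
Johannesburg 0.0638: bracket 0.0427–0.0750 → index 101–150; slope 49/0.0323, offset 0.0211.
AQI = 101 + 49/0.0323·0.0211 ≈ 133.01 ⇒ 133.
Fresno: 0.1484 ∈ [0.1345, 0.1575] ↔ index [351, 500].
351 + (0.1484−0.1345)·(500−351)/(0.1575−0.1345) = 351 + 0.0139·149/0.0230 ≈ 441.05, so AQI = 441.
AQIs: Delhi=112, Johannesburg=133, Fresno=441. Fresno (441) − Johannesburg (133) = 308.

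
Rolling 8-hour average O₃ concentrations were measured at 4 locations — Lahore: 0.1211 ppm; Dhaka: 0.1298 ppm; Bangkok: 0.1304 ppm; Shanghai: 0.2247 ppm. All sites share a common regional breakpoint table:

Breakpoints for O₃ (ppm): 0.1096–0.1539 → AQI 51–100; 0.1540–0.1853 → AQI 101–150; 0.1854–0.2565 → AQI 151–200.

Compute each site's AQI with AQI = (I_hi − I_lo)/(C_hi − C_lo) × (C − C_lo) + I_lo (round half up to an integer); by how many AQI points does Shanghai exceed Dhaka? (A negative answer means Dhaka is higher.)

Lahore 0.1211: bracket 0.1096–0.1539 → index 51–100; slope 49/0.0443, offset 0.0115.
AQI = 51 + 49/0.0443·0.0115 ≈ 63.72 ⇒ 64.
Dhaka: 0.1298 ∈ [0.1096, 0.1539] ↔ index [51, 100].
51 + (0.1298−0.1096)·(100−51)/(0.1539−0.1096) = 51 + 0.0202·49/0.0443 ≈ 73.34, so AQI = 73.
Bangkok 0.1304: bracket 0.1096–0.1539 → index 51–100; slope 49/0.0443, offset 0.0208.
AQI = 51 + 49/0.0443·0.0208 ≈ 74.01 ⇒ 74.
Shanghai: 0.2247 ∈ [0.1854, 0.2565] ↔ index [151, 200].
151 + (0.2247−0.1854)·(200−151)/(0.2565−0.1854) = 151 + 0.0393·49/0.0711 ≈ 178.08, so AQI = 178.
AQIs: Lahore=64, Dhaka=73, Bangkok=74, Shanghai=178. Shanghai (178) − Dhaka (73) = 105.

105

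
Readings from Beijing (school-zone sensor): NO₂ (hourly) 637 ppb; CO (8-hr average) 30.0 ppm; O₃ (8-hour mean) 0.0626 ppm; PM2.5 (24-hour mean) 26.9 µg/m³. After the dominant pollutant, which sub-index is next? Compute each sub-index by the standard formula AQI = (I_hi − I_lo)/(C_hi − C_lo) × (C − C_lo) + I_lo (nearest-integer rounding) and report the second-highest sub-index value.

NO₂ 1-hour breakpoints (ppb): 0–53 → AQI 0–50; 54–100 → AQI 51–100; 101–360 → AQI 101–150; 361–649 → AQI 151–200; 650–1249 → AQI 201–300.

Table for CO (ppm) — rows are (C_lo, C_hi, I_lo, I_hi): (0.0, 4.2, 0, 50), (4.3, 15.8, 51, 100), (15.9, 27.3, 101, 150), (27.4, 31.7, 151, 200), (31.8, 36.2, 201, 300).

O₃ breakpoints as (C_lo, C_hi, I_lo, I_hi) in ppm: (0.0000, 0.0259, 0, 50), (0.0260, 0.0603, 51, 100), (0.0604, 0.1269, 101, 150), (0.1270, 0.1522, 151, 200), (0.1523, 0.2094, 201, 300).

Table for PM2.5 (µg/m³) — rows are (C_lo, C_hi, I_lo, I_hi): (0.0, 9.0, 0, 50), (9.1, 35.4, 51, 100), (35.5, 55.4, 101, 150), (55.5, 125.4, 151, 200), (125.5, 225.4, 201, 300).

NO₂: 637 lies in 361–649, so I_lo=151, I_hi=200, C_lo=361, C_hi=649.
(200−151)/(649−361) × (637−361) + 151 = 49/288 × 276 + 151 ≈ 197.96 → 198.
CO 30.0: bracket 27.4–31.7 → index 151–200; slope 49/4.3, offset 2.6.
AQI = 151 + 49/4.3·2.6 ≈ 180.63 ⇒ 181.
O₃ 0.0626: bracket 0.0604–0.1269 → index 101–150; slope 49/0.0665, offset 0.0022.
AQI = 101 + 49/0.0665·0.0022 ≈ 102.62 ⇒ 103.
PM2.5: row 9.1–35.4 (AQI 51–100). (100−51)·(26.9−9.1)/(35.4−9.1) + 51 = 49·17.8/26.3 + 51 ≈ 84.16 → 84.
Sub-indices: NO₂→198, CO→181, O₃→103, PM2.5→84. Ranked high→low: 198, 181, 103, 84. Second-highest sub-index = 181.

181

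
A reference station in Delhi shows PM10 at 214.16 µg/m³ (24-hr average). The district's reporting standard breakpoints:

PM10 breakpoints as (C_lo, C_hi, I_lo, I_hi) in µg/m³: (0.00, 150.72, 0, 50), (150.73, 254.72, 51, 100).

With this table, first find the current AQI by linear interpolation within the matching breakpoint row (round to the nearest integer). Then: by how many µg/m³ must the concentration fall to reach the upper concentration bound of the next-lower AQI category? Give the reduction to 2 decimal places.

63.44

PM10: 214.16 ∈ [150.73, 254.72] ↔ index [51, 100].
51 + (214.16−150.73)·(100−51)/(254.72−150.73) = 51 + 63.43·49/103.99 ≈ 80.89, so AQI = 81.
Current AQI 81 is in the Moderate range (51–100). The next-lower category tops out at AQI 50, whose upper concentration bound is 150.72 µg/m³.
Reduction needed = 214.16 − 150.72 = 63.44 µg/m³.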